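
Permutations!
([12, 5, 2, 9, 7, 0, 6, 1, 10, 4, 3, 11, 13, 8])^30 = [7, 9, 2, 13, 10, 4, 6, 3, 0, 8, 12, 11, 1, 5]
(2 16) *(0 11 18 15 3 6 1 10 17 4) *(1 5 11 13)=(0 13 1 10 17 4)(2 16)(3 6 5 11 18 15)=[13, 10, 16, 6, 0, 11, 5, 7, 8, 9, 17, 18, 12, 1, 14, 3, 2, 4, 15]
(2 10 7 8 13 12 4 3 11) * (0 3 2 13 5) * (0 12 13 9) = (13)(0 3 11 9)(2 10 7 8 5 12 4) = [3, 1, 10, 11, 2, 12, 6, 8, 5, 0, 7, 9, 4, 13]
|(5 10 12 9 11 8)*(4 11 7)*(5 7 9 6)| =4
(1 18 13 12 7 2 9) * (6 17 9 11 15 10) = (1 18 13 12 7 2 11 15 10 6 17 9) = [0, 18, 11, 3, 4, 5, 17, 2, 8, 1, 6, 15, 7, 12, 14, 10, 16, 9, 13]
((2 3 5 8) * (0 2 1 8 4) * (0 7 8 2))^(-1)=(1 8 7 4 5 3 2)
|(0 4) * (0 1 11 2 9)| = 6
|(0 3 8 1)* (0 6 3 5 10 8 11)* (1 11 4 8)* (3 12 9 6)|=24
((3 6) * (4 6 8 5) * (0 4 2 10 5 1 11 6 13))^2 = ((0 4 13)(1 11 6 3 8)(2 10 5))^2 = (0 13 4)(1 6 8 11 3)(2 5 10)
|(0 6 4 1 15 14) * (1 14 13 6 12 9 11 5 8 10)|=|(0 12 9 11 5 8 10 1 15 13 6 4 14)|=13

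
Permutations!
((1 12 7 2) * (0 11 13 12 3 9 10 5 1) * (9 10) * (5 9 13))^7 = (0 13 1 2 9 5 7 10 11 12 3)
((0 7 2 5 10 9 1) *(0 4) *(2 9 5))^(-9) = (0 7 9 1 4)(5 10)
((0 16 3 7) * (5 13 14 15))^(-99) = (0 16 3 7)(5 13 14 15)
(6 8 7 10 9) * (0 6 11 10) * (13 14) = (0 6 8 7)(9 11 10)(13 14) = [6, 1, 2, 3, 4, 5, 8, 0, 7, 11, 9, 10, 12, 14, 13]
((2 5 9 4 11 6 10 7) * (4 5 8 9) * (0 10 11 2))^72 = ((0 10 7)(2 8 9 5 4)(6 11))^72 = (11)(2 9 4 8 5)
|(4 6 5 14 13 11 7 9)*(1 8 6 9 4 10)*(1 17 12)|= 13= |(1 8 6 5 14 13 11 7 4 9 10 17 12)|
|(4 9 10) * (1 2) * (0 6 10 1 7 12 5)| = 10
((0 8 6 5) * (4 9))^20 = (9)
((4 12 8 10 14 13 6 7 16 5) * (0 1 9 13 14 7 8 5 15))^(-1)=(0 15 16 7 10 8 6 13 9 1)(4 5 12)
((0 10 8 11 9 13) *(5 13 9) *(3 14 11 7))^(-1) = ((0 10 8 7 3 14 11 5 13))^(-1) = (0 13 5 11 14 3 7 8 10)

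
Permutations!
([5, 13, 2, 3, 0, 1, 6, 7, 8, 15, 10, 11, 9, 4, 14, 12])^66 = [5, 13, 2, 3, 0, 1, 6, 7, 8, 9, 10, 11, 12, 4, 14, 15]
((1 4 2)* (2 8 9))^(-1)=((1 4 8 9 2))^(-1)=(1 2 9 8 4)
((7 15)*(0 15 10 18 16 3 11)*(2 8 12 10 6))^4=((0 15 7 6 2 8 12 10 18 16 3 11))^4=(0 2 18)(3 7 12)(6 10 11)(8 16 15)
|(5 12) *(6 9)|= |(5 12)(6 9)|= 2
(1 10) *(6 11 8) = (1 10)(6 11 8) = [0, 10, 2, 3, 4, 5, 11, 7, 6, 9, 1, 8]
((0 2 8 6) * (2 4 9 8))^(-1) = (0 6 8 9 4)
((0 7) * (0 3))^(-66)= (7)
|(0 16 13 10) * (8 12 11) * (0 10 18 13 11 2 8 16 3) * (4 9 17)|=|(0 3)(2 8 12)(4 9 17)(11 16)(13 18)|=6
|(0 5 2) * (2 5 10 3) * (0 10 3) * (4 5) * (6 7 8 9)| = |(0 3 2 10)(4 5)(6 7 8 9)| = 4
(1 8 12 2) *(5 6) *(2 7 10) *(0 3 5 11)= (0 3 5 6 11)(1 8 12 7 10 2)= [3, 8, 1, 5, 4, 6, 11, 10, 12, 9, 2, 0, 7]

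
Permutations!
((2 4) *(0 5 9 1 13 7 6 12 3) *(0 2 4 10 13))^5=((0 5 9 1)(2 10 13 7 6 12 3))^5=(0 5 9 1)(2 12 7 10 3 6 13)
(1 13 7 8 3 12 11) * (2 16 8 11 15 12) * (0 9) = (0 9)(1 13 7 11)(2 16 8 3)(12 15) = [9, 13, 16, 2, 4, 5, 6, 11, 3, 0, 10, 1, 15, 7, 14, 12, 8]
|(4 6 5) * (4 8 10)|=5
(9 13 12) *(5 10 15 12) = (5 10 15 12 9 13) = [0, 1, 2, 3, 4, 10, 6, 7, 8, 13, 15, 11, 9, 5, 14, 12]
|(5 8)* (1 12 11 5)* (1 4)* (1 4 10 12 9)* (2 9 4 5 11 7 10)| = |(1 4 5 8 2 9)(7 10 12)| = 6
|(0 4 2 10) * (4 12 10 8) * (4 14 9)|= |(0 12 10)(2 8 14 9 4)|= 15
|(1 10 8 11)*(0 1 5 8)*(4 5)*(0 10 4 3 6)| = |(0 1 4 5 8 11 3 6)| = 8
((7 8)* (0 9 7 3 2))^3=(0 8)(2 7)(3 9)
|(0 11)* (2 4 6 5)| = 4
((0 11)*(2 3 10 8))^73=((0 11)(2 3 10 8))^73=(0 11)(2 3 10 8)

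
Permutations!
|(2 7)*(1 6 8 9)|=4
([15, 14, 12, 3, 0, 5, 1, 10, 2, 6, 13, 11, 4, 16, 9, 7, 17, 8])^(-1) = [4, 6, 8, 3, 12, 5, 9, 15, 17, 14, 7, 11, 2, 10, 1, 0, 13, 16]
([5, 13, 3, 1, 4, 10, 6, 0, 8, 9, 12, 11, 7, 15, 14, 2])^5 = [0, 1, 2, 3, 4, 5, 6, 7, 8, 9, 10, 11, 12, 13, 14, 15]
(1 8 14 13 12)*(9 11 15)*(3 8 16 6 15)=(1 16 6 15 9 11 3 8 14 13 12)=[0, 16, 2, 8, 4, 5, 15, 7, 14, 11, 10, 3, 1, 12, 13, 9, 6]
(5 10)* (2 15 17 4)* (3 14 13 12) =[0, 1, 15, 14, 2, 10, 6, 7, 8, 9, 5, 11, 3, 12, 13, 17, 16, 4] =(2 15 17 4)(3 14 13 12)(5 10)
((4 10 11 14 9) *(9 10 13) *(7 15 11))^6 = ((4 13 9)(7 15 11 14 10))^6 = (7 15 11 14 10)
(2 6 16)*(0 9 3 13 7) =(0 9 3 13 7)(2 6 16) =[9, 1, 6, 13, 4, 5, 16, 0, 8, 3, 10, 11, 12, 7, 14, 15, 2]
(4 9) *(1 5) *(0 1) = [1, 5, 2, 3, 9, 0, 6, 7, 8, 4] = (0 1 5)(4 9)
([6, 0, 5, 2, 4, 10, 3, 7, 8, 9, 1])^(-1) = (0 1 10 5 2 3 6)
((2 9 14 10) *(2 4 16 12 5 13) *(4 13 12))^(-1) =((2 9 14 10 13)(4 16)(5 12))^(-1) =(2 13 10 14 9)(4 16)(5 12)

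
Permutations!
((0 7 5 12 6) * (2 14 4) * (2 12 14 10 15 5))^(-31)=((0 7 2 10 15 5 14 4 12 6))^(-31)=(0 6 12 4 14 5 15 10 2 7)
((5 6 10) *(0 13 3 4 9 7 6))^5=(0 7 13 6 3 10 4 5 9)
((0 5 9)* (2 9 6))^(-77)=((0 5 6 2 9))^(-77)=(0 2 5 9 6)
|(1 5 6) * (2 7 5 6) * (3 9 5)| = |(1 6)(2 7 3 9 5)| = 10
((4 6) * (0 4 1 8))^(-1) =((0 4 6 1 8))^(-1) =(0 8 1 6 4)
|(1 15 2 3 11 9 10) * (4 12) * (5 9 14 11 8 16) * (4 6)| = |(1 15 2 3 8 16 5 9 10)(4 12 6)(11 14)| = 18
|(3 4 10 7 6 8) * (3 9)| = 7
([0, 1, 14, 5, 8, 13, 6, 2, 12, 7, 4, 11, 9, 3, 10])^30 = [0, 1, 9, 3, 14, 5, 6, 12, 10, 8, 2, 11, 4, 13, 7]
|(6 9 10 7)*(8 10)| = |(6 9 8 10 7)| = 5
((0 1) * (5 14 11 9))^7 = ((0 1)(5 14 11 9))^7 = (0 1)(5 9 11 14)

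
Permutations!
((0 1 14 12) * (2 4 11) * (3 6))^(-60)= ((0 1 14 12)(2 4 11)(3 6))^(-60)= (14)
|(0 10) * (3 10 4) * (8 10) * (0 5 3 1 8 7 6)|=|(0 4 1 8 10 5 3 7 6)|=9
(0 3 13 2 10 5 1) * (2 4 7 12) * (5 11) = [3, 0, 10, 13, 7, 1, 6, 12, 8, 9, 11, 5, 2, 4] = (0 3 13 4 7 12 2 10 11 5 1)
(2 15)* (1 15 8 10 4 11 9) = [0, 15, 8, 3, 11, 5, 6, 7, 10, 1, 4, 9, 12, 13, 14, 2] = (1 15 2 8 10 4 11 9)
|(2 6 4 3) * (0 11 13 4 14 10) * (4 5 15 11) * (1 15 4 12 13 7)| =20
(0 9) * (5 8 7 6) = (0 9)(5 8 7 6) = [9, 1, 2, 3, 4, 8, 5, 6, 7, 0]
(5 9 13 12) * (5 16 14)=[0, 1, 2, 3, 4, 9, 6, 7, 8, 13, 10, 11, 16, 12, 5, 15, 14]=(5 9 13 12 16 14)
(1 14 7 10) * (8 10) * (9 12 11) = (1 14 7 8 10)(9 12 11) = [0, 14, 2, 3, 4, 5, 6, 8, 10, 12, 1, 9, 11, 13, 7]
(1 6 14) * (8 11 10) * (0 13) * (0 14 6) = (0 13 14 1)(8 11 10) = [13, 0, 2, 3, 4, 5, 6, 7, 11, 9, 8, 10, 12, 14, 1]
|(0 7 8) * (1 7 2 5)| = 6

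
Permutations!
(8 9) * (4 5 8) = (4 5 8 9) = [0, 1, 2, 3, 5, 8, 6, 7, 9, 4]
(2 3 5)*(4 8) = (2 3 5)(4 8) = [0, 1, 3, 5, 8, 2, 6, 7, 4]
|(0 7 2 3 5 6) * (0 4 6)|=|(0 7 2 3 5)(4 6)|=10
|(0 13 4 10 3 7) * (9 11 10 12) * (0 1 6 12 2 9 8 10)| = 42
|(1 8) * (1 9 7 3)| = 5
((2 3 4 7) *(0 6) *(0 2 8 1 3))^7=((0 6 2)(1 3 4 7 8))^7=(0 6 2)(1 4 8 3 7)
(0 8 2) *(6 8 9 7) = (0 9 7 6 8 2) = [9, 1, 0, 3, 4, 5, 8, 6, 2, 7]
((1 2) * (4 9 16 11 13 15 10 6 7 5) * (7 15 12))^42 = (4 16 13 7)(5 9 11 12)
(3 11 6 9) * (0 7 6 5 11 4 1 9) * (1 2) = (0 7 6)(1 9 3 4 2)(5 11) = [7, 9, 1, 4, 2, 11, 0, 6, 8, 3, 10, 5]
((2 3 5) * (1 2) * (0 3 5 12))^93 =((0 3 12)(1 2 5))^93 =(12)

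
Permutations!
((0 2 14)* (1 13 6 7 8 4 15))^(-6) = (1 13 6 7 8 4 15)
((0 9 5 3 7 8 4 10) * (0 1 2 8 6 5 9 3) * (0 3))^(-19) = (1 2 8 4 10)(3 7 6 5)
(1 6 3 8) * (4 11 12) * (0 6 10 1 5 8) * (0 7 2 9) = [6, 10, 9, 7, 11, 8, 3, 2, 5, 0, 1, 12, 4] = (0 6 3 7 2 9)(1 10)(4 11 12)(5 8)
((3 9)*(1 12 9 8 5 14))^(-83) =((1 12 9 3 8 5 14))^(-83) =(1 12 9 3 8 5 14)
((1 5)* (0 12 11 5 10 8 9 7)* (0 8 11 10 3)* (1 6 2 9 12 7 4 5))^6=(0 1 10 8)(2 9 4 5 6)(3 11 12 7)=((0 7 8 12 10 11 1 3)(2 9 4 5 6))^6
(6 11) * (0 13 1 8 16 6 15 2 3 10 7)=(0 13 1 8 16 6 11 15 2 3 10 7)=[13, 8, 3, 10, 4, 5, 11, 0, 16, 9, 7, 15, 12, 1, 14, 2, 6]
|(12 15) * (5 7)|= |(5 7)(12 15)|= 2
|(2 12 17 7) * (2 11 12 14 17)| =6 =|(2 14 17 7 11 12)|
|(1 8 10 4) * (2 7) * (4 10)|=6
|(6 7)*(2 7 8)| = |(2 7 6 8)| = 4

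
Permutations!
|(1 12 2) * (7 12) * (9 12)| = 5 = |(1 7 9 12 2)|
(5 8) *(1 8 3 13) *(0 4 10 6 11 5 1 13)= (13)(0 4 10 6 11 5 3)(1 8)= [4, 8, 2, 0, 10, 3, 11, 7, 1, 9, 6, 5, 12, 13]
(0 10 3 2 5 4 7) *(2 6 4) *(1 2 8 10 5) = (0 5 8 10 3 6 4 7)(1 2) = [5, 2, 1, 6, 7, 8, 4, 0, 10, 9, 3]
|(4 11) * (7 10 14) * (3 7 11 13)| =7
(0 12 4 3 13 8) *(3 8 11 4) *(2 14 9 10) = (0 12 3 13 11 4 8)(2 14 9 10) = [12, 1, 14, 13, 8, 5, 6, 7, 0, 10, 2, 4, 3, 11, 9]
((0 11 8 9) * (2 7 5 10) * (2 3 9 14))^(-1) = ((0 11 8 14 2 7 5 10 3 9))^(-1) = (0 9 3 10 5 7 2 14 8 11)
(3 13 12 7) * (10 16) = (3 13 12 7)(10 16) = [0, 1, 2, 13, 4, 5, 6, 3, 8, 9, 16, 11, 7, 12, 14, 15, 10]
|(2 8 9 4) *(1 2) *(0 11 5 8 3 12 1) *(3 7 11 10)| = 12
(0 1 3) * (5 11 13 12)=(0 1 3)(5 11 13 12)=[1, 3, 2, 0, 4, 11, 6, 7, 8, 9, 10, 13, 5, 12]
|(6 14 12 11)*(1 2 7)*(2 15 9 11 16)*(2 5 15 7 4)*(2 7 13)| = 40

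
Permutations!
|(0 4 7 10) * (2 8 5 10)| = 7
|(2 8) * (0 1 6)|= 6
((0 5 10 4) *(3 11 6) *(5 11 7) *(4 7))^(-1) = (0 4 3 6 11)(5 7 10)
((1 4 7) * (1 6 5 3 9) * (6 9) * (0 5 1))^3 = ((0 5 3 6 1 4 7 9))^3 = (0 6 7 5 1 9 3 4)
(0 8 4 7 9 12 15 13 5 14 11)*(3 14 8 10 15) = (0 10 15 13 5 8 4 7 9 12 3 14 11) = [10, 1, 2, 14, 7, 8, 6, 9, 4, 12, 15, 0, 3, 5, 11, 13]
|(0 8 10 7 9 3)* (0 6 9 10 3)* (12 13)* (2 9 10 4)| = |(0 8 3 6 10 7 4 2 9)(12 13)| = 18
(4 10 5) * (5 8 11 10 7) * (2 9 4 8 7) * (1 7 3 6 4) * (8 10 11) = [0, 7, 9, 6, 2, 10, 4, 5, 8, 1, 3, 11] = (11)(1 7 5 10 3 6 4 2 9)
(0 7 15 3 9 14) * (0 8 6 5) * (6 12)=(0 7 15 3 9 14 8 12 6 5)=[7, 1, 2, 9, 4, 0, 5, 15, 12, 14, 10, 11, 6, 13, 8, 3]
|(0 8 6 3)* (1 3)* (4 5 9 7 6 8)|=8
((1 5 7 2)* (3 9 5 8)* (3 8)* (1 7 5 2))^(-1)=(1 7 2 9 3)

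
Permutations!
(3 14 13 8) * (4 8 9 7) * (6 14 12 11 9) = [0, 1, 2, 12, 8, 5, 14, 4, 3, 7, 10, 9, 11, 6, 13] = (3 12 11 9 7 4 8)(6 14 13)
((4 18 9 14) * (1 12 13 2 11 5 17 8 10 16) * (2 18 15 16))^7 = ((1 12 13 18 9 14 4 15 16)(2 11 5 17 8 10))^7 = (1 15 14 18 12 16 4 9 13)(2 11 5 17 8 10)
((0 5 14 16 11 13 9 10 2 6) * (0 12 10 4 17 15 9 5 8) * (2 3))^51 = (0 8)(2 6 12 10 3)(4 9 15 17)(5 14 16 11 13)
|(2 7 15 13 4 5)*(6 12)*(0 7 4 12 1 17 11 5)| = 12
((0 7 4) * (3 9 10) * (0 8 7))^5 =(3 10 9)(4 7 8) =((3 9 10)(4 8 7))^5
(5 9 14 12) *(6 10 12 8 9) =(5 6 10 12)(8 9 14) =[0, 1, 2, 3, 4, 6, 10, 7, 9, 14, 12, 11, 5, 13, 8]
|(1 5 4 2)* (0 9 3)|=|(0 9 3)(1 5 4 2)|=12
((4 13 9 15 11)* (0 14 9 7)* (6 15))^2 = (0 9 15 4 7 14 6 11 13)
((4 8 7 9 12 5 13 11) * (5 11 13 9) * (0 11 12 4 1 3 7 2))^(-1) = ((13)(0 11 1 3 7 5 9 4 8 2))^(-1) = (13)(0 2 8 4 9 5 7 3 1 11)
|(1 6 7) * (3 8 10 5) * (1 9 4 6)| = |(3 8 10 5)(4 6 7 9)| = 4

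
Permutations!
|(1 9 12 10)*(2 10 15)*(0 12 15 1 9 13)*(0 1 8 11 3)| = |(0 12 8 11 3)(1 13)(2 10 9 15)| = 20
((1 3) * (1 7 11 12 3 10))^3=(1 10)(3 12 11 7)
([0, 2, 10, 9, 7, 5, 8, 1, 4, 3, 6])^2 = (1 10 8 7 2 6 4)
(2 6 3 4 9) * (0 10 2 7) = [10, 1, 6, 4, 9, 5, 3, 0, 8, 7, 2] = (0 10 2 6 3 4 9 7)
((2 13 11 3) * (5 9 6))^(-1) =((2 13 11 3)(5 9 6))^(-1) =(2 3 11 13)(5 6 9)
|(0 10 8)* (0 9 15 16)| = 6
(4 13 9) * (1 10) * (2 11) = (1 10)(2 11)(4 13 9) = [0, 10, 11, 3, 13, 5, 6, 7, 8, 4, 1, 2, 12, 9]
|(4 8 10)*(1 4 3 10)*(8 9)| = |(1 4 9 8)(3 10)| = 4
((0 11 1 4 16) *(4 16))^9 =((0 11 1 16))^9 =(0 11 1 16)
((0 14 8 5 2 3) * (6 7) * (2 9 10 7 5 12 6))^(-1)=((0 14 8 12 6 5 9 10 7 2 3))^(-1)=(0 3 2 7 10 9 5 6 12 8 14)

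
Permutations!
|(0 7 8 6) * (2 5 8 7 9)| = |(0 9 2 5 8 6)| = 6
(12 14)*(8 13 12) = (8 13 12 14) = [0, 1, 2, 3, 4, 5, 6, 7, 13, 9, 10, 11, 14, 12, 8]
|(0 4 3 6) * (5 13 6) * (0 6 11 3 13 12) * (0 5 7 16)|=14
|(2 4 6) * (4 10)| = 4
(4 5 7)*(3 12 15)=[0, 1, 2, 12, 5, 7, 6, 4, 8, 9, 10, 11, 15, 13, 14, 3]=(3 12 15)(4 5 7)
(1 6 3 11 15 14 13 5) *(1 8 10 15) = (1 6 3 11)(5 8 10 15 14 13) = [0, 6, 2, 11, 4, 8, 3, 7, 10, 9, 15, 1, 12, 5, 13, 14]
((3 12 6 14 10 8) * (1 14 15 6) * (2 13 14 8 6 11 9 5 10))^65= (1 8 3 12)(2 14 13)(5 9 11 15 6 10)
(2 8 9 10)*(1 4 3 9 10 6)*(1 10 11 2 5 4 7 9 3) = (1 7 9 6 10 5 4)(2 8 11) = [0, 7, 8, 3, 1, 4, 10, 9, 11, 6, 5, 2]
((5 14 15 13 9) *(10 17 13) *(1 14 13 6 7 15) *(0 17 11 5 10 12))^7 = (0 17 6 7 15 12)(1 14)(5 9 11 13 10)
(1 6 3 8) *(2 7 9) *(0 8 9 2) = (0 8 1 6 3 9)(2 7) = [8, 6, 7, 9, 4, 5, 3, 2, 1, 0]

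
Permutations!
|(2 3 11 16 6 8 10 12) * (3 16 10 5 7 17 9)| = 12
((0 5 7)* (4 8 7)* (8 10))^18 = ((0 5 4 10 8 7))^18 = (10)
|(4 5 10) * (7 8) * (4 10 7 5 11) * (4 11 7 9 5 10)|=4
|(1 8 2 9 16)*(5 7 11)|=|(1 8 2 9 16)(5 7 11)|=15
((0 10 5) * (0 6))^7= ((0 10 5 6))^7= (0 6 5 10)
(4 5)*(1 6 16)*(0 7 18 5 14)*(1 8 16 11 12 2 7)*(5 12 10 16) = (0 1 6 11 10 16 8 5 4 14)(2 7 18 12) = [1, 6, 7, 3, 14, 4, 11, 18, 5, 9, 16, 10, 2, 13, 0, 15, 8, 17, 12]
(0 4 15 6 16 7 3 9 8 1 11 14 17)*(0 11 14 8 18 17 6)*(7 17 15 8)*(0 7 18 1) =[4, 14, 2, 9, 8, 5, 16, 3, 0, 1, 10, 18, 12, 13, 6, 7, 17, 11, 15] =(0 4 8)(1 14 6 16 17 11 18 15 7 3 9)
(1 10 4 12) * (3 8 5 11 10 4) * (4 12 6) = [0, 12, 2, 8, 6, 11, 4, 7, 5, 9, 3, 10, 1] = (1 12)(3 8 5 11 10)(4 6)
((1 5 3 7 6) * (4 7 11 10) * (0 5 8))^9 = (0 8 1 6 7 4 10 11 3 5)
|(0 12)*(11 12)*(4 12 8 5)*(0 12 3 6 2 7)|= |(12)(0 11 8 5 4 3 6 2 7)|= 9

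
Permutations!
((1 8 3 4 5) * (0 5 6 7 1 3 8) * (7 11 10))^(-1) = ((0 5 3 4 6 11 10 7 1))^(-1) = (0 1 7 10 11 6 4 3 5)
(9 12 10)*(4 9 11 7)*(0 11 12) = [11, 1, 2, 3, 9, 5, 6, 4, 8, 0, 12, 7, 10] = (0 11 7 4 9)(10 12)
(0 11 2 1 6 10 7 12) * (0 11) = [0, 6, 1, 3, 4, 5, 10, 12, 8, 9, 7, 2, 11] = (1 6 10 7 12 11 2)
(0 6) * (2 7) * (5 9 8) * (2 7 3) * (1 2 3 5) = [6, 2, 5, 3, 4, 9, 0, 7, 1, 8] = (0 6)(1 2 5 9 8)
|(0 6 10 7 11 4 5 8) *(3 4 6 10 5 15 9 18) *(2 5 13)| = |(0 10 7 11 6 13 2 5 8)(3 4 15 9 18)| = 45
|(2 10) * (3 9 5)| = |(2 10)(3 9 5)| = 6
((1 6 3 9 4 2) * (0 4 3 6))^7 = (0 1 2 4)(3 9)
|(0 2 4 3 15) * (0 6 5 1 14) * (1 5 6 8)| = 8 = |(0 2 4 3 15 8 1 14)|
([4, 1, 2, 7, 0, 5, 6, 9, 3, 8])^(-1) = [4, 1, 2, 8, 0, 5, 6, 3, 9, 7]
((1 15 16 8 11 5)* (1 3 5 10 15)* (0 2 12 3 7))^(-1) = ((0 2 12 3 5 7)(8 11 10 15 16))^(-1) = (0 7 5 3 12 2)(8 16 15 10 11)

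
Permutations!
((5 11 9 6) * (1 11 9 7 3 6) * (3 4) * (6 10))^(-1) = (1 9 5 6 10 3 4 7 11)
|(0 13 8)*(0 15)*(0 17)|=|(0 13 8 15 17)|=5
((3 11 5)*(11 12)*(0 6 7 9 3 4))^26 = (0 4 5 11 12 3 9 7 6)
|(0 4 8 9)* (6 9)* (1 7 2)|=|(0 4 8 6 9)(1 7 2)|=15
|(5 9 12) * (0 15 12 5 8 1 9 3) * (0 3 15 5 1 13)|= 6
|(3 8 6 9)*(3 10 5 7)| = 7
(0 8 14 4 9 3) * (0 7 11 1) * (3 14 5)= [8, 0, 2, 7, 9, 3, 6, 11, 5, 14, 10, 1, 12, 13, 4]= (0 8 5 3 7 11 1)(4 9 14)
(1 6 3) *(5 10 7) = (1 6 3)(5 10 7) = [0, 6, 2, 1, 4, 10, 3, 5, 8, 9, 7]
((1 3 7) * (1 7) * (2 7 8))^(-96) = (8)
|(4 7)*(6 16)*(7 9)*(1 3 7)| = |(1 3 7 4 9)(6 16)| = 10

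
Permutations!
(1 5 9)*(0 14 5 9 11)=[14, 9, 2, 3, 4, 11, 6, 7, 8, 1, 10, 0, 12, 13, 5]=(0 14 5 11)(1 9)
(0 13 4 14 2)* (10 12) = (0 13 4 14 2)(10 12) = [13, 1, 0, 3, 14, 5, 6, 7, 8, 9, 12, 11, 10, 4, 2]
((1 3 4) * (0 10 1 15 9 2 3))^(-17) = (0 10 1)(2 15 3 9 4)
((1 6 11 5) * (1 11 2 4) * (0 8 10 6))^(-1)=((0 8 10 6 2 4 1)(5 11))^(-1)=(0 1 4 2 6 10 8)(5 11)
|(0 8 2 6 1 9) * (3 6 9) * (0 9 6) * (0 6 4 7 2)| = |(9)(0 8)(1 3 6)(2 4 7)| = 6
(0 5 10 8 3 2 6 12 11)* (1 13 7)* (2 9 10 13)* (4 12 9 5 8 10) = (0 8 3 5 13 7 1 2 6 9 4 12 11) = [8, 2, 6, 5, 12, 13, 9, 1, 3, 4, 10, 0, 11, 7]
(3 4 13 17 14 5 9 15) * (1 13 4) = (1 13 17 14 5 9 15 3) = [0, 13, 2, 1, 4, 9, 6, 7, 8, 15, 10, 11, 12, 17, 5, 3, 16, 14]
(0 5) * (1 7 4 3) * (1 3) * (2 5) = [2, 7, 5, 3, 1, 0, 6, 4] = (0 2 5)(1 7 4)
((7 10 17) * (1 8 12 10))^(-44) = ((1 8 12 10 17 7))^(-44) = (1 17 12)(7 10 8)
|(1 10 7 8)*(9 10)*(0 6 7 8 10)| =7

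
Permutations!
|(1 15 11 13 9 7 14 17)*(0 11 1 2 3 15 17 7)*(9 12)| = 10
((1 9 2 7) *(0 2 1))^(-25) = (0 7 2)(1 9) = ((0 2 7)(1 9))^(-25)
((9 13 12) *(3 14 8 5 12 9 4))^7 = ((3 14 8 5 12 4)(9 13))^7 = (3 14 8 5 12 4)(9 13)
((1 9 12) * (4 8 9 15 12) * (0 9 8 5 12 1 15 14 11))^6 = (0 1 5)(4 11 15)(9 14 12)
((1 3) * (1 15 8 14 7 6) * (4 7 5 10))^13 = (1 8 10 6 15 5 7 3 14 4) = ((1 3 15 8 14 5 10 4 7 6))^13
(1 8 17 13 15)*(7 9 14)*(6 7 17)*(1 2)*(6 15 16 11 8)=[0, 6, 1, 3, 4, 5, 7, 9, 15, 14, 10, 8, 12, 16, 17, 2, 11, 13]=(1 6 7 9 14 17 13 16 11 8 15 2)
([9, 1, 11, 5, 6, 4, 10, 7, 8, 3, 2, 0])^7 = (0 2 6 5 9 11 10 4 3)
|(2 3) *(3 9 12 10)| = |(2 9 12 10 3)| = 5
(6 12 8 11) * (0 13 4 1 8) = (0 13 4 1 8 11 6 12) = [13, 8, 2, 3, 1, 5, 12, 7, 11, 9, 10, 6, 0, 4]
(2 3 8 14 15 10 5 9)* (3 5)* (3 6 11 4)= (2 5 9)(3 8 14 15 10 6 11 4)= [0, 1, 5, 8, 3, 9, 11, 7, 14, 2, 6, 4, 12, 13, 15, 10]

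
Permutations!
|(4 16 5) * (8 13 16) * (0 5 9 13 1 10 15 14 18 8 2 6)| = 30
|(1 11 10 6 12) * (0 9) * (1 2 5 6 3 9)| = |(0 1 11 10 3 9)(2 5 6 12)| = 12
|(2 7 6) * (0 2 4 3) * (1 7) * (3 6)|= 10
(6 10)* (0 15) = (0 15)(6 10) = [15, 1, 2, 3, 4, 5, 10, 7, 8, 9, 6, 11, 12, 13, 14, 0]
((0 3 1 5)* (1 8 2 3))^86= (0 5 1)(2 8 3)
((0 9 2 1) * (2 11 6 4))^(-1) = (0 1 2 4 6 11 9)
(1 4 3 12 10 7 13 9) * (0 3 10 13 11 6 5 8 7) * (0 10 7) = (0 3 12 13 9 1 4 7 11 6 5 8) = [3, 4, 2, 12, 7, 8, 5, 11, 0, 1, 10, 6, 13, 9]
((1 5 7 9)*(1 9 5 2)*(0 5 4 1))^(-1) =((9)(0 5 7 4 1 2))^(-1) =(9)(0 2 1 4 7 5)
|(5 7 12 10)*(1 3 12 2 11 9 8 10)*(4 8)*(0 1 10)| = |(0 1 3 12 10 5 7 2 11 9 4 8)| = 12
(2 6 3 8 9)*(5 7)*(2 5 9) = (2 6 3 8)(5 7 9) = [0, 1, 6, 8, 4, 7, 3, 9, 2, 5]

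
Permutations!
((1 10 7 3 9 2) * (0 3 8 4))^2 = (0 9 1 7 4 3 2 10 8)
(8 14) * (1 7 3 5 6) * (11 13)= (1 7 3 5 6)(8 14)(11 13)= [0, 7, 2, 5, 4, 6, 1, 3, 14, 9, 10, 13, 12, 11, 8]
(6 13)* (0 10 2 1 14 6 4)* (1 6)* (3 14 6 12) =(0 10 2 12 3 14 1 6 13 4) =[10, 6, 12, 14, 0, 5, 13, 7, 8, 9, 2, 11, 3, 4, 1]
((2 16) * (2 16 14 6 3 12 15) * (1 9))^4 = (16)(2 12 6)(3 14 15)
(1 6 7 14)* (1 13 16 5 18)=(1 6 7 14 13 16 5 18)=[0, 6, 2, 3, 4, 18, 7, 14, 8, 9, 10, 11, 12, 16, 13, 15, 5, 17, 1]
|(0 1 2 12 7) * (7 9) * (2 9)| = |(0 1 9 7)(2 12)| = 4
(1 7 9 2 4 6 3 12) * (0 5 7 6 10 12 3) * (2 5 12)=[12, 6, 4, 3, 10, 7, 0, 9, 8, 5, 2, 11, 1]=(0 12 1 6)(2 4 10)(5 7 9)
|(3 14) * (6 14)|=3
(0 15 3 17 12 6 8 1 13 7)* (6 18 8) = (0 15 3 17 12 18 8 1 13 7) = [15, 13, 2, 17, 4, 5, 6, 0, 1, 9, 10, 11, 18, 7, 14, 3, 16, 12, 8]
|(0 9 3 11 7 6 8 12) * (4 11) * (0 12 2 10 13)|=11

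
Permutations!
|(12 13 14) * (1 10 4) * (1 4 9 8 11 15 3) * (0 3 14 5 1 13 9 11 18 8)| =22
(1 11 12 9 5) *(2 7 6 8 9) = (1 11 12 2 7 6 8 9 5) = [0, 11, 7, 3, 4, 1, 8, 6, 9, 5, 10, 12, 2]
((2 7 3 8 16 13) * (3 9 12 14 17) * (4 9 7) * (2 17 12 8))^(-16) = (17)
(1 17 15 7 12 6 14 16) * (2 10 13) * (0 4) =(0 4)(1 17 15 7 12 6 14 16)(2 10 13) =[4, 17, 10, 3, 0, 5, 14, 12, 8, 9, 13, 11, 6, 2, 16, 7, 1, 15]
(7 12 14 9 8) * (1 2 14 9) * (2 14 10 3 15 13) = (1 14)(2 10 3 15 13)(7 12 9 8) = [0, 14, 10, 15, 4, 5, 6, 12, 7, 8, 3, 11, 9, 2, 1, 13]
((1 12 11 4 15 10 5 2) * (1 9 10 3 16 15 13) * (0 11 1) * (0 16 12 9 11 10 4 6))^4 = (0 11 5)(1 16)(2 10 6)(3 4)(9 15)(12 13) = ((0 10 5 2 11 6)(1 9 4 13 16 15 3 12))^4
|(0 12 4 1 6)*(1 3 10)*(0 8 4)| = |(0 12)(1 6 8 4 3 10)| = 6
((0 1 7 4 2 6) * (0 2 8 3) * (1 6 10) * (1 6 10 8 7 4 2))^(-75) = ((0 10 6 1 4 7 2 8 3))^(-75) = (0 2 1)(3 7 6)(4 10 8)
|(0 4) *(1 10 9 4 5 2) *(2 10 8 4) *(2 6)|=|(0 5 10 9 6 2 1 8 4)|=9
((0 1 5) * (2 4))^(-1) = (0 5 1)(2 4)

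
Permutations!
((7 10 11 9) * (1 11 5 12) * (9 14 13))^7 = (1 5 7 13 11 12 10 9 14)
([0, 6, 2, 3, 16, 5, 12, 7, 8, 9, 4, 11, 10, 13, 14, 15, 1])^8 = (1 12 4)(6 10 16)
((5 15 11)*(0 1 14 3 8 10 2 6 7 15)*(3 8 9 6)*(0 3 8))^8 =(0 14 1)(2 10 8)(3 9 6 7 15 11 5)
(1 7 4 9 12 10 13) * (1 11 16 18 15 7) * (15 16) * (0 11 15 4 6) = (0 11 4 9 12 10 13 15 7 6)(16 18) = [11, 1, 2, 3, 9, 5, 0, 6, 8, 12, 13, 4, 10, 15, 14, 7, 18, 17, 16]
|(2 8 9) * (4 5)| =6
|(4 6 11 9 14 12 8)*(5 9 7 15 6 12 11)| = |(4 12 8)(5 9 14 11 7 15 6)| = 21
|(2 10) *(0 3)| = |(0 3)(2 10)| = 2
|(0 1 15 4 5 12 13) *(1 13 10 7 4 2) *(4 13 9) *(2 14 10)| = |(0 9 4 5 12 2 1 15 14 10 7 13)| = 12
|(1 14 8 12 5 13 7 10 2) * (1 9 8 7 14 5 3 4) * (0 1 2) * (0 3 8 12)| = 13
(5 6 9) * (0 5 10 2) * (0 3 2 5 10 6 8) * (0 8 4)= (0 10 5 4)(2 3)(6 9)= [10, 1, 3, 2, 0, 4, 9, 7, 8, 6, 5]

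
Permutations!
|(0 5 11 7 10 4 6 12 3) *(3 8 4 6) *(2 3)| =11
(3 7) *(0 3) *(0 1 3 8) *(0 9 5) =(0 8 9 5)(1 3 7) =[8, 3, 2, 7, 4, 0, 6, 1, 9, 5]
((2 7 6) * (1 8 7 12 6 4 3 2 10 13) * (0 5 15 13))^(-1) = ((0 5 15 13 1 8 7 4 3 2 12 6 10))^(-1) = (0 10 6 12 2 3 4 7 8 1 13 15 5)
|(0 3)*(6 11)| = 2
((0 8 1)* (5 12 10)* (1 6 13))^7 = (0 6 1 8 13)(5 12 10)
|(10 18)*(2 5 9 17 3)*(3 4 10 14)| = |(2 5 9 17 4 10 18 14 3)| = 9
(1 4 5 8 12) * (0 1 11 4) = (0 1)(4 5 8 12 11) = [1, 0, 2, 3, 5, 8, 6, 7, 12, 9, 10, 4, 11]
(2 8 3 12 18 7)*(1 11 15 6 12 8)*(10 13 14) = (1 11 15 6 12 18 7 2)(3 8)(10 13 14) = [0, 11, 1, 8, 4, 5, 12, 2, 3, 9, 13, 15, 18, 14, 10, 6, 16, 17, 7]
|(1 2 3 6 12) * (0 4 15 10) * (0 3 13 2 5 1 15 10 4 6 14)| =|(0 6 12 15 4 10 3 14)(1 5)(2 13)| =8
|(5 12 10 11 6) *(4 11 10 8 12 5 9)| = 4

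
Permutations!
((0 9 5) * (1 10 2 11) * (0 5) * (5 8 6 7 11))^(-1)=(0 9)(1 11 7 6 8 5 2 10)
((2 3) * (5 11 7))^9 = (11)(2 3)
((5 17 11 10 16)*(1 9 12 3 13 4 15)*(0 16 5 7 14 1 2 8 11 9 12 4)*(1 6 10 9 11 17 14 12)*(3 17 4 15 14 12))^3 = ((0 16 7 3 13)(2 8 4 14 6 10 5 12 17 11 9 15))^3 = (0 3 16 13 7)(2 14 5 11)(4 10 17 15)(6 12 9 8)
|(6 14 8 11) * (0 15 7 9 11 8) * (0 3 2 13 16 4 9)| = 9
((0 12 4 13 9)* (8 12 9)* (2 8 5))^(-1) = (0 9)(2 5 13 4 12 8) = ((0 9)(2 8 12 4 13 5))^(-1)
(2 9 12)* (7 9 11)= [0, 1, 11, 3, 4, 5, 6, 9, 8, 12, 10, 7, 2]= (2 11 7 9 12)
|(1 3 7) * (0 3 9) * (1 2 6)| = |(0 3 7 2 6 1 9)| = 7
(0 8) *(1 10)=[8, 10, 2, 3, 4, 5, 6, 7, 0, 9, 1]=(0 8)(1 10)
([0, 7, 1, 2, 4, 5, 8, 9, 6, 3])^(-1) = [0, 2, 3, 9, 4, 5, 8, 1, 6, 7]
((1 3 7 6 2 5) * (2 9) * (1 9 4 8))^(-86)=((1 3 7 6 4 8)(2 5 9))^(-86)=(1 4 7)(2 5 9)(3 8 6)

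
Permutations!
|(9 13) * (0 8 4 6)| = 4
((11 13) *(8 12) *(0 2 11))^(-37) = (0 13 11 2)(8 12) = ((0 2 11 13)(8 12))^(-37)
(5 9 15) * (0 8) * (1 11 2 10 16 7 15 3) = (0 8)(1 11 2 10 16 7 15 5 9 3) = [8, 11, 10, 1, 4, 9, 6, 15, 0, 3, 16, 2, 12, 13, 14, 5, 7]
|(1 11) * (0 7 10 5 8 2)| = |(0 7 10 5 8 2)(1 11)| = 6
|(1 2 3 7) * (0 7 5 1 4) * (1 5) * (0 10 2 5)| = |(0 7 4 10 2 3 1 5)| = 8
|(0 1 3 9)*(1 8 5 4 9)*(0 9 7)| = |(9)(0 8 5 4 7)(1 3)| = 10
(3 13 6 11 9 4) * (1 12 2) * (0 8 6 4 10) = (0 8 6 11 9 10)(1 12 2)(3 13 4) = [8, 12, 1, 13, 3, 5, 11, 7, 6, 10, 0, 9, 2, 4]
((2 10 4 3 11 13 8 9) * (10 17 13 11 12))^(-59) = ((2 17 13 8 9)(3 12 10 4))^(-59) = (2 17 13 8 9)(3 12 10 4)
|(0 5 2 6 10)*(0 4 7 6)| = 12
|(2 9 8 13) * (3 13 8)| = 4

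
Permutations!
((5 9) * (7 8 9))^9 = (5 7 8 9)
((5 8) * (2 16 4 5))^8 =(2 5 16 8 4)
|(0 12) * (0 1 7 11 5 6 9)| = |(0 12 1 7 11 5 6 9)| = 8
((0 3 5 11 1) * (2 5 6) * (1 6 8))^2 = (0 8)(1 3)(2 11)(5 6)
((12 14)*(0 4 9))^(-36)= (14)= ((0 4 9)(12 14))^(-36)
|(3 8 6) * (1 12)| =6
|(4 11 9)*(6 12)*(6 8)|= 3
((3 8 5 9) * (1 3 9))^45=(9)(1 3 8 5)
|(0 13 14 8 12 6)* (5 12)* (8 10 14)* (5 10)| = 8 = |(0 13 8 10 14 5 12 6)|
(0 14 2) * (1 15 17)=(0 14 2)(1 15 17)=[14, 15, 0, 3, 4, 5, 6, 7, 8, 9, 10, 11, 12, 13, 2, 17, 16, 1]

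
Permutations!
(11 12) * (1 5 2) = [0, 5, 1, 3, 4, 2, 6, 7, 8, 9, 10, 12, 11] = (1 5 2)(11 12)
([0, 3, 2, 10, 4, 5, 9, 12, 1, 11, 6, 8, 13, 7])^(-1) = (1 8 11 9 6 10 3)(7 13 12)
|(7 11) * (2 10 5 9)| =4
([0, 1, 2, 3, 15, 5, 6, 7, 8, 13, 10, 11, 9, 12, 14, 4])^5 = (4 15)(9 12 13)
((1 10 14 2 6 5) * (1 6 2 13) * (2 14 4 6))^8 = ((1 10 4 6 5 2 14 13))^8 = (14)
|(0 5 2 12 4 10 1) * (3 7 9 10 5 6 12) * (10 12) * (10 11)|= |(0 6 11 10 1)(2 3 7 9 12 4 5)|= 35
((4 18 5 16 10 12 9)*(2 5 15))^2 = ((2 5 16 10 12 9 4 18 15))^2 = (2 16 12 4 15 5 10 9 18)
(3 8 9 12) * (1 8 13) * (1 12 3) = (1 8 9 3 13 12) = [0, 8, 2, 13, 4, 5, 6, 7, 9, 3, 10, 11, 1, 12]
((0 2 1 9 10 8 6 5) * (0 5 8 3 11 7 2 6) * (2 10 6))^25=(0 2 1 9 6 8)(3 11 7 10)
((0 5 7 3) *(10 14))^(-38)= (14)(0 7)(3 5)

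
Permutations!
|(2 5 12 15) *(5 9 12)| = |(2 9 12 15)| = 4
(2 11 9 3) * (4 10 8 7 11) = [0, 1, 4, 2, 10, 5, 6, 11, 7, 3, 8, 9] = (2 4 10 8 7 11 9 3)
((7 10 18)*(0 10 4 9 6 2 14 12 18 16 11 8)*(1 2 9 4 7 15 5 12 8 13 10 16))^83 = (0 11 10 2 8 16 13 1 14)(5 15 18 12)(6 9)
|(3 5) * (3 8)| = 3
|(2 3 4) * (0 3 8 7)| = |(0 3 4 2 8 7)| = 6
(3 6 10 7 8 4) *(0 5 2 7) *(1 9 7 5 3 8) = [3, 9, 5, 6, 8, 2, 10, 1, 4, 7, 0] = (0 3 6 10)(1 9 7)(2 5)(4 8)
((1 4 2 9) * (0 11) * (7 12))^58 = ((0 11)(1 4 2 9)(7 12))^58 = (12)(1 2)(4 9)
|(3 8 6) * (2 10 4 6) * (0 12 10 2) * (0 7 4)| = 15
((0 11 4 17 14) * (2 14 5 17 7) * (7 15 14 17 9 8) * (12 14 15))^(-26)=(0 14 12 4 11)(2 8 5)(7 9 17)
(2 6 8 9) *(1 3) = (1 3)(2 6 8 9) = [0, 3, 6, 1, 4, 5, 8, 7, 9, 2]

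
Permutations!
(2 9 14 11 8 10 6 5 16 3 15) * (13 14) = (2 9 13 14 11 8 10 6 5 16 3 15) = [0, 1, 9, 15, 4, 16, 5, 7, 10, 13, 6, 8, 12, 14, 11, 2, 3]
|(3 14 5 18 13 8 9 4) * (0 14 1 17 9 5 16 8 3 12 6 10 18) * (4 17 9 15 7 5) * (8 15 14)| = 17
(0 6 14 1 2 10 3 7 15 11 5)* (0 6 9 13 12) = [9, 2, 10, 7, 4, 6, 14, 15, 8, 13, 3, 5, 0, 12, 1, 11] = (0 9 13 12)(1 2 10 3 7 15 11 5 6 14)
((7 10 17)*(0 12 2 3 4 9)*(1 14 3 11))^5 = (0 14 12 3 2 4 11 9 1)(7 17 10) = ((0 12 2 11 1 14 3 4 9)(7 10 17))^5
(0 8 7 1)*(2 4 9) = (0 8 7 1)(2 4 9) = [8, 0, 4, 3, 9, 5, 6, 1, 7, 2]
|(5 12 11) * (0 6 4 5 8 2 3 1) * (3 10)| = |(0 6 4 5 12 11 8 2 10 3 1)| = 11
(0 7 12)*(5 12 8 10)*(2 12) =(0 7 8 10 5 2 12) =[7, 1, 12, 3, 4, 2, 6, 8, 10, 9, 5, 11, 0]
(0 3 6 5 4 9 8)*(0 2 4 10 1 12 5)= (0 3 6)(1 12 5 10)(2 4 9 8)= [3, 12, 4, 6, 9, 10, 0, 7, 2, 8, 1, 11, 5]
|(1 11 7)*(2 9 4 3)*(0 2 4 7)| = 6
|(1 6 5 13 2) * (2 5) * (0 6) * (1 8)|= 10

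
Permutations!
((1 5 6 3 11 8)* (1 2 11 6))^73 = ((1 5)(2 11 8)(3 6))^73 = (1 5)(2 11 8)(3 6)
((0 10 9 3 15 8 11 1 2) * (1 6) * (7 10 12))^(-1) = (0 2 1 6 11 8 15 3 9 10 7 12)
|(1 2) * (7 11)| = 2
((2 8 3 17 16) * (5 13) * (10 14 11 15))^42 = (2 3 16 8 17)(10 11)(14 15)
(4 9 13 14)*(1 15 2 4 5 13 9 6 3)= (1 15 2 4 6 3)(5 13 14)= [0, 15, 4, 1, 6, 13, 3, 7, 8, 9, 10, 11, 12, 14, 5, 2]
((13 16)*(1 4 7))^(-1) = (1 7 4)(13 16)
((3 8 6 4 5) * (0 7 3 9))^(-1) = (0 9 5 4 6 8 3 7)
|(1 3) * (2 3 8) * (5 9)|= 4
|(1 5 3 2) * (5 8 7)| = 6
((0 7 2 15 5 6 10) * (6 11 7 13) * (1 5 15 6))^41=(15)(0 7 13 2 1 6 5 10 11)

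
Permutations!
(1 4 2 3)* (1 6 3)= (1 4 2)(3 6)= [0, 4, 1, 6, 2, 5, 3]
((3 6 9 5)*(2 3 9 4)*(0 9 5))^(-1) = (0 9)(2 4 6 3)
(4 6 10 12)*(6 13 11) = (4 13 11 6 10 12) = [0, 1, 2, 3, 13, 5, 10, 7, 8, 9, 12, 6, 4, 11]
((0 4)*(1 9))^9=(0 4)(1 9)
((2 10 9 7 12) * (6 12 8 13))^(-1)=(2 12 6 13 8 7 9 10)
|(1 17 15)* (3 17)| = |(1 3 17 15)| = 4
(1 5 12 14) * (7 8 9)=(1 5 12 14)(7 8 9)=[0, 5, 2, 3, 4, 12, 6, 8, 9, 7, 10, 11, 14, 13, 1]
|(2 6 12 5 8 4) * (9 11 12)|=|(2 6 9 11 12 5 8 4)|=8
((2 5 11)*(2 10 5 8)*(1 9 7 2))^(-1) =((1 9 7 2 8)(5 11 10))^(-1) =(1 8 2 7 9)(5 10 11)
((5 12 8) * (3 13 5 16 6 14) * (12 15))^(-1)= (3 14 6 16 8 12 15 5 13)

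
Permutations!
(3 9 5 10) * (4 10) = (3 9 5 4 10) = [0, 1, 2, 9, 10, 4, 6, 7, 8, 5, 3]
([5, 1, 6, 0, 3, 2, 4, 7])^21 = (7)(0 6)(2 3)(4 5)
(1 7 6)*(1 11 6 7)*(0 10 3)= [10, 1, 2, 0, 4, 5, 11, 7, 8, 9, 3, 6]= (0 10 3)(6 11)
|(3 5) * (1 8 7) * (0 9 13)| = |(0 9 13)(1 8 7)(3 5)| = 6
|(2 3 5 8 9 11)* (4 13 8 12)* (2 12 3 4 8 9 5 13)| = |(2 4)(3 13 9 11 12 8 5)| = 14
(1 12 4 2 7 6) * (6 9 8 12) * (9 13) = [0, 6, 7, 3, 2, 5, 1, 13, 12, 8, 10, 11, 4, 9] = (1 6)(2 7 13 9 8 12 4)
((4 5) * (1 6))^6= ((1 6)(4 5))^6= (6)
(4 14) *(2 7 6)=(2 7 6)(4 14)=[0, 1, 7, 3, 14, 5, 2, 6, 8, 9, 10, 11, 12, 13, 4]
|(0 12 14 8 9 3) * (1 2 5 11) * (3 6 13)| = 8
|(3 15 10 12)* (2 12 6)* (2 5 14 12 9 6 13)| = 10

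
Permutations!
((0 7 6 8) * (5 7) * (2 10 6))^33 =(0 6 2 5 8 10 7)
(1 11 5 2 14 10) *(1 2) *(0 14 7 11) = (0 14 10 2 7 11 5 1) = [14, 0, 7, 3, 4, 1, 6, 11, 8, 9, 2, 5, 12, 13, 10]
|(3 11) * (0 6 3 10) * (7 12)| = 10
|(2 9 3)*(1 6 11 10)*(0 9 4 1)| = |(0 9 3 2 4 1 6 11 10)| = 9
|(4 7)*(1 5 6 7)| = |(1 5 6 7 4)| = 5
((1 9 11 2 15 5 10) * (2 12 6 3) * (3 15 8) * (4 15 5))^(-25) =(1 12 10 11 5 9 6)(2 3 8)(4 15) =((1 9 11 12 6 5 10)(2 8 3)(4 15))^(-25)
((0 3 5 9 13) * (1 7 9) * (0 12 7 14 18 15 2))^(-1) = (0 2 15 18 14 1 5 3)(7 12 13 9) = ((0 3 5 1 14 18 15 2)(7 9 13 12))^(-1)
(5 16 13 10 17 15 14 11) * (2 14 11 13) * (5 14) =(2 5 16)(10 17 15 11 14 13) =[0, 1, 5, 3, 4, 16, 6, 7, 8, 9, 17, 14, 12, 10, 13, 11, 2, 15]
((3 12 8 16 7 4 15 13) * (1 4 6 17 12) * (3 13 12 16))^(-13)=((1 4 15 12 8 3)(6 17 16 7))^(-13)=(1 3 8 12 15 4)(6 7 16 17)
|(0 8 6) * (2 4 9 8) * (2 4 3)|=10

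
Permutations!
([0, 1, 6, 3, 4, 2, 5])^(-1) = (2 5 6)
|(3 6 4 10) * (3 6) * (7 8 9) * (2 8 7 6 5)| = 7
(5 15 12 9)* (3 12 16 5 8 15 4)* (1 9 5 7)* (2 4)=(1 9 8 15 16 7)(2 4 3 12 5)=[0, 9, 4, 12, 3, 2, 6, 1, 15, 8, 10, 11, 5, 13, 14, 16, 7]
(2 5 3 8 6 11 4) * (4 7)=[0, 1, 5, 8, 2, 3, 11, 4, 6, 9, 10, 7]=(2 5 3 8 6 11 7 4)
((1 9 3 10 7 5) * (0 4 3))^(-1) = ((0 4 3 10 7 5 1 9))^(-1) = (0 9 1 5 7 10 3 4)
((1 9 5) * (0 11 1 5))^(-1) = (0 9 1 11) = ((0 11 1 9))^(-1)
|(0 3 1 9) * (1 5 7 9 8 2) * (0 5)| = |(0 3)(1 8 2)(5 7 9)| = 6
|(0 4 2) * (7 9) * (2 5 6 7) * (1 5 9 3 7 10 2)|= |(0 4 9 1 5 6 10 2)(3 7)|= 8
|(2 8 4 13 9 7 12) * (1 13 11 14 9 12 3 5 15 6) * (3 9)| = |(1 13 12 2 8 4 11 14 3 5 15 6)(7 9)| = 12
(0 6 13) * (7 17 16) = [6, 1, 2, 3, 4, 5, 13, 17, 8, 9, 10, 11, 12, 0, 14, 15, 7, 16] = (0 6 13)(7 17 16)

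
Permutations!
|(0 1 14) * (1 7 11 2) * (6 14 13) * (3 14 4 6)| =8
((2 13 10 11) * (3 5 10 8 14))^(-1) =((2 13 8 14 3 5 10 11))^(-1) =(2 11 10 5 3 14 8 13)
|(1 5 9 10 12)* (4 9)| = 6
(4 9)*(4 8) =[0, 1, 2, 3, 9, 5, 6, 7, 4, 8] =(4 9 8)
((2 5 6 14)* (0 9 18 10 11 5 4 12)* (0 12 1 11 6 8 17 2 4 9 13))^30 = (1 9)(2 4)(5 10)(6 8)(11 18)(14 17)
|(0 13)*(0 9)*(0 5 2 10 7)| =|(0 13 9 5 2 10 7)| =7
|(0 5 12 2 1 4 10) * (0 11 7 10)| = 6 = |(0 5 12 2 1 4)(7 10 11)|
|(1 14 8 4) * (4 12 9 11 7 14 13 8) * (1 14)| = 14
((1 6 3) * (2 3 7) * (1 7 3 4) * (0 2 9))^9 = (0 2 4 1 6 3 7 9)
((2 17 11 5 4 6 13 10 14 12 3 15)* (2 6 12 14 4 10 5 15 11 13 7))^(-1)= ((2 17 13 5 10 4 12 3 11 15 6 7))^(-1)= (2 7 6 15 11 3 12 4 10 5 13 17)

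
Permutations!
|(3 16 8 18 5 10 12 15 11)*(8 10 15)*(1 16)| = 10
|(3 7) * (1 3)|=3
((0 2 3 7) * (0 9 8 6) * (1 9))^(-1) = ((0 2 3 7 1 9 8 6))^(-1) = (0 6 8 9 1 7 3 2)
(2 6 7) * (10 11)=[0, 1, 6, 3, 4, 5, 7, 2, 8, 9, 11, 10]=(2 6 7)(10 11)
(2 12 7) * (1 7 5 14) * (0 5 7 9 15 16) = [5, 9, 12, 3, 4, 14, 6, 2, 8, 15, 10, 11, 7, 13, 1, 16, 0] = (0 5 14 1 9 15 16)(2 12 7)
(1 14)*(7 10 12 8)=[0, 14, 2, 3, 4, 5, 6, 10, 7, 9, 12, 11, 8, 13, 1]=(1 14)(7 10 12 8)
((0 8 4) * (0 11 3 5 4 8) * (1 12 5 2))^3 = ((1 12 5 4 11 3 2))^3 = (1 4 2 5 3 12 11)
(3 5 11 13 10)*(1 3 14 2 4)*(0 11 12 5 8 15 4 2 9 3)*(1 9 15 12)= (0 11 13 10 14 15 4 9 3 8 12 5 1)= [11, 0, 2, 8, 9, 1, 6, 7, 12, 3, 14, 13, 5, 10, 15, 4]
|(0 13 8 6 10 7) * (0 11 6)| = 12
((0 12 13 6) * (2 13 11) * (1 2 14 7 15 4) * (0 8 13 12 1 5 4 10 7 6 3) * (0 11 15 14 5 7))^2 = (0 2 15)(1 12 10)(3 5 7 6 13 11 4 14 8)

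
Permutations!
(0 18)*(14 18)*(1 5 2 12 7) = [14, 5, 12, 3, 4, 2, 6, 1, 8, 9, 10, 11, 7, 13, 18, 15, 16, 17, 0] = (0 14 18)(1 5 2 12 7)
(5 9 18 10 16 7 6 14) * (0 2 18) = (0 2 18 10 16 7 6 14 5 9) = [2, 1, 18, 3, 4, 9, 14, 6, 8, 0, 16, 11, 12, 13, 5, 15, 7, 17, 10]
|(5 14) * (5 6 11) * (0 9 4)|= |(0 9 4)(5 14 6 11)|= 12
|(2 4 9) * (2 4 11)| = |(2 11)(4 9)| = 2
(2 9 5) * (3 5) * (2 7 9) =(3 5 7 9) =[0, 1, 2, 5, 4, 7, 6, 9, 8, 3]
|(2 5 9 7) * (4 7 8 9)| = 4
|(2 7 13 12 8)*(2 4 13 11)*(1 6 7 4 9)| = 10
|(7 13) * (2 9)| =2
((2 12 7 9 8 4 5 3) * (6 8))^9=(12)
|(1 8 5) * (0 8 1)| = |(0 8 5)| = 3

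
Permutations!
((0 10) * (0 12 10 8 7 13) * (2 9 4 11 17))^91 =((0 8 7 13)(2 9 4 11 17)(10 12))^91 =(0 13 7 8)(2 9 4 11 17)(10 12)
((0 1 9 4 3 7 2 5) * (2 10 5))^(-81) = ((0 1 9 4 3 7 10 5))^(-81) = (0 5 10 7 3 4 9 1)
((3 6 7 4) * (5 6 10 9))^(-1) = (3 4 7 6 5 9 10)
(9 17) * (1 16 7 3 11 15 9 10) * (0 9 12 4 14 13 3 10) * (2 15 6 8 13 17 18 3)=(0 9 18 3 11 6 8 13 2 15 12 4 14 17)(1 16 7 10)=[9, 16, 15, 11, 14, 5, 8, 10, 13, 18, 1, 6, 4, 2, 17, 12, 7, 0, 3]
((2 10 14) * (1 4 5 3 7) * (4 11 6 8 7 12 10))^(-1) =(1 7 8 6 11)(2 14 10 12 3 5 4)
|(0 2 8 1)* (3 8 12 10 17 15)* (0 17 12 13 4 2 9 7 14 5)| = 30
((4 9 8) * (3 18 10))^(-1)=(3 10 18)(4 8 9)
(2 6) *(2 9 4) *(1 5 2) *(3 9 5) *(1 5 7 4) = (1 3 9)(2 6 7 4 5) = [0, 3, 6, 9, 5, 2, 7, 4, 8, 1]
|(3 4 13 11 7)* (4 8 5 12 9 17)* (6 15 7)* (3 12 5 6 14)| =12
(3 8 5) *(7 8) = (3 7 8 5) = [0, 1, 2, 7, 4, 3, 6, 8, 5]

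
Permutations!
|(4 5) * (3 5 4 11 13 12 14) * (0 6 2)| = 6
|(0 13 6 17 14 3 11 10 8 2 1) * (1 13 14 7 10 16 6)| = 13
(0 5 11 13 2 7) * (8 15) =(0 5 11 13 2 7)(8 15) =[5, 1, 7, 3, 4, 11, 6, 0, 15, 9, 10, 13, 12, 2, 14, 8]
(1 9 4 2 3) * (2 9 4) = (1 4 9 2 3) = [0, 4, 3, 1, 9, 5, 6, 7, 8, 2]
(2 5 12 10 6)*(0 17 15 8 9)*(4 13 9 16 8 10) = (0 17 15 10 6 2 5 12 4 13 9)(8 16) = [17, 1, 5, 3, 13, 12, 2, 7, 16, 0, 6, 11, 4, 9, 14, 10, 8, 15]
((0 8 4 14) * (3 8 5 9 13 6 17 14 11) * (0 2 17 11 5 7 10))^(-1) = (0 10 7)(2 14 17)(3 11 6 13 9 5 4 8)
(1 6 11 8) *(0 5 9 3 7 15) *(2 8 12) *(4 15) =(0 5 9 3 7 4 15)(1 6 11 12 2 8) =[5, 6, 8, 7, 15, 9, 11, 4, 1, 3, 10, 12, 2, 13, 14, 0]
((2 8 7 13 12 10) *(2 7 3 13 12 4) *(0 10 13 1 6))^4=((0 10 7 12 13 4 2 8 3 1 6))^4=(0 13 3 10 4 1 7 2 6 12 8)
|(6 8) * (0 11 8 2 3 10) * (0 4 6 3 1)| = 9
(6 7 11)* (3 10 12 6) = (3 10 12 6 7 11) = [0, 1, 2, 10, 4, 5, 7, 11, 8, 9, 12, 3, 6]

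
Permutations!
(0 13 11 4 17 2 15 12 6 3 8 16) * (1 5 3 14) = (0 13 11 4 17 2 15 12 6 14 1 5 3 8 16) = [13, 5, 15, 8, 17, 3, 14, 7, 16, 9, 10, 4, 6, 11, 1, 12, 0, 2]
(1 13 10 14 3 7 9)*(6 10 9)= (1 13 9)(3 7 6 10 14)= [0, 13, 2, 7, 4, 5, 10, 6, 8, 1, 14, 11, 12, 9, 3]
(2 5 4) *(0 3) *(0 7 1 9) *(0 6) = (0 3 7 1 9 6)(2 5 4) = [3, 9, 5, 7, 2, 4, 0, 1, 8, 6]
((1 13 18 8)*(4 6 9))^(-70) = ((1 13 18 8)(4 6 9))^(-70) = (1 18)(4 9 6)(8 13)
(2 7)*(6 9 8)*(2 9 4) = (2 7 9 8 6 4) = [0, 1, 7, 3, 2, 5, 4, 9, 6, 8]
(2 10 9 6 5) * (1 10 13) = [0, 10, 13, 3, 4, 2, 5, 7, 8, 6, 9, 11, 12, 1] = (1 10 9 6 5 2 13)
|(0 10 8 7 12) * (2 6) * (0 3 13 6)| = |(0 10 8 7 12 3 13 6 2)| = 9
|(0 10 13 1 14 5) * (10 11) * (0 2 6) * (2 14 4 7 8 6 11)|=10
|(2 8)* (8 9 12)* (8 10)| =5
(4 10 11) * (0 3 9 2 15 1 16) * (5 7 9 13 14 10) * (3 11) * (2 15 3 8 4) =(0 11 2 3 13 14 10 8 4 5 7 9 15 1 16) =[11, 16, 3, 13, 5, 7, 6, 9, 4, 15, 8, 2, 12, 14, 10, 1, 0]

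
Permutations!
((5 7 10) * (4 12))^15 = (4 12)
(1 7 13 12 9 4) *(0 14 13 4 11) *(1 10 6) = (0 14 13 12 9 11)(1 7 4 10 6) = [14, 7, 2, 3, 10, 5, 1, 4, 8, 11, 6, 0, 9, 12, 13]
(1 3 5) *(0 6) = [6, 3, 2, 5, 4, 1, 0] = (0 6)(1 3 5)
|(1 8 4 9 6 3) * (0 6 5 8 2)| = 20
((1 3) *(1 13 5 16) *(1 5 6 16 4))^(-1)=((1 3 13 6 16 5 4))^(-1)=(1 4 5 16 6 13 3)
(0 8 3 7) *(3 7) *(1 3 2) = (0 8 7)(1 3 2) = [8, 3, 1, 2, 4, 5, 6, 0, 7]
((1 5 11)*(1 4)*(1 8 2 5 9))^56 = (2 5 11 4 8)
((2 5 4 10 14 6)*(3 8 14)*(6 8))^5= ((2 5 4 10 3 6)(8 14))^5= (2 6 3 10 4 5)(8 14)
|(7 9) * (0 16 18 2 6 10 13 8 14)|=18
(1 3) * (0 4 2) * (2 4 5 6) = (0 5 6 2)(1 3) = [5, 3, 0, 1, 4, 6, 2]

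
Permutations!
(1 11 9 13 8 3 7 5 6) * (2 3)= [0, 11, 3, 7, 4, 6, 1, 5, 2, 13, 10, 9, 12, 8]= (1 11 9 13 8 2 3 7 5 6)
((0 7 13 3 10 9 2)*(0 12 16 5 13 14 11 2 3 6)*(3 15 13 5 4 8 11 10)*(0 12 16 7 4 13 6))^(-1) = ((0 4 8 11 2 16 13)(6 12 7 14 10 9 15))^(-1) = (0 13 16 2 11 8 4)(6 15 9 10 14 7 12)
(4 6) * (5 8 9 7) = (4 6)(5 8 9 7) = [0, 1, 2, 3, 6, 8, 4, 5, 9, 7]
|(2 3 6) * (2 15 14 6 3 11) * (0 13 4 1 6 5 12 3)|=|(0 13 4 1 6 15 14 5 12 3)(2 11)|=10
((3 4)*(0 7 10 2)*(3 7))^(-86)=(0 10 4)(2 7 3)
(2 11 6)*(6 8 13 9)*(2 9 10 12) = [0, 1, 11, 3, 4, 5, 9, 7, 13, 6, 12, 8, 2, 10] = (2 11 8 13 10 12)(6 9)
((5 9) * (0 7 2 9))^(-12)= (0 9 7 5 2)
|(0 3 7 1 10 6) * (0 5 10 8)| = |(0 3 7 1 8)(5 10 6)| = 15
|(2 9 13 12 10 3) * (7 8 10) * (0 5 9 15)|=11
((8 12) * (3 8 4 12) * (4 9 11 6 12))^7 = ((3 8)(6 12 9 11))^7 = (3 8)(6 11 9 12)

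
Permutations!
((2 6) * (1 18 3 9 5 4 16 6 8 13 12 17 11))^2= (1 3 5 16 2 13 17)(4 6 8 12 11 18 9)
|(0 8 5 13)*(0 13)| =3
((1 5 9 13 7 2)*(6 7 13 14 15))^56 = (15)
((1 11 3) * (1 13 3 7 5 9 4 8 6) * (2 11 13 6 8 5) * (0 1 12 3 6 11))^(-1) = (0 2 7 11 3 12 6 13 1)(4 9 5)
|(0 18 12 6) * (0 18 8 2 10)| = 12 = |(0 8 2 10)(6 18 12)|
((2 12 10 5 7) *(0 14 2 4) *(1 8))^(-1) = ((0 14 2 12 10 5 7 4)(1 8))^(-1) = (0 4 7 5 10 12 2 14)(1 8)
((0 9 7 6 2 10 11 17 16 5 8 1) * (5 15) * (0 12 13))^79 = (0 2 16 1 9 10 15 12 7 11 5 13 6 17 8)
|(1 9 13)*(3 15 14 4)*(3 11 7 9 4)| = 6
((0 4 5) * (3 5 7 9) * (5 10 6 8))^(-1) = (0 5 8 6 10 3 9 7 4)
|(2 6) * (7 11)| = 2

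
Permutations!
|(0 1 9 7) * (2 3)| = 4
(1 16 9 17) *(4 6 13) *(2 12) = (1 16 9 17)(2 12)(4 6 13) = [0, 16, 12, 3, 6, 5, 13, 7, 8, 17, 10, 11, 2, 4, 14, 15, 9, 1]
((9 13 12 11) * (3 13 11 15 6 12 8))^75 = (15)(9 11) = ((3 13 8)(6 12 15)(9 11))^75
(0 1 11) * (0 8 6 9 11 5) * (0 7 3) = [1, 5, 2, 0, 4, 7, 9, 3, 6, 11, 10, 8] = (0 1 5 7 3)(6 9 11 8)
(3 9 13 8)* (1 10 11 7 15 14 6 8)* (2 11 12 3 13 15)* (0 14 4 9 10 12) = (0 14 6 8 13 1 12 3 10)(2 11 7)(4 9 15) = [14, 12, 11, 10, 9, 5, 8, 2, 13, 15, 0, 7, 3, 1, 6, 4]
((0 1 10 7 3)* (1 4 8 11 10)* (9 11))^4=((0 4 8 9 11 10 7 3))^4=(0 11)(3 9)(4 10)(7 8)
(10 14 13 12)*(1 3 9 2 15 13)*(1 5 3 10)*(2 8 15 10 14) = (1 14 5 3 9 8 15 13 12)(2 10) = [0, 14, 10, 9, 4, 3, 6, 7, 15, 8, 2, 11, 1, 12, 5, 13]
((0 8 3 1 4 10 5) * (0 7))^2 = ((0 8 3 1 4 10 5 7))^2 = (0 3 4 5)(1 10 7 8)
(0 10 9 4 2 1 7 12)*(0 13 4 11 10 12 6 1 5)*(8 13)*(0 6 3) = (0 12 8 13 4 2 5 6 1 7 3)(9 11 10) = [12, 7, 5, 0, 2, 6, 1, 3, 13, 11, 9, 10, 8, 4]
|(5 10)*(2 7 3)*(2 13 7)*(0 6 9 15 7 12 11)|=|(0 6 9 15 7 3 13 12 11)(5 10)|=18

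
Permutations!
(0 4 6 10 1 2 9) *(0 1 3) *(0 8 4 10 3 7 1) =(0 10 7 1 2 9)(3 8 4 6) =[10, 2, 9, 8, 6, 5, 3, 1, 4, 0, 7]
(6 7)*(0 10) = (0 10)(6 7) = [10, 1, 2, 3, 4, 5, 7, 6, 8, 9, 0]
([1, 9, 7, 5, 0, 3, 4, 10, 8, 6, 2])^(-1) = [4, 0, 10, 5, 6, 3, 9, 2, 8, 1, 7]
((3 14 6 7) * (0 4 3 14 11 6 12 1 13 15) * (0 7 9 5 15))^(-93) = (0 1 14 15 9 11 4 13 12 7 5 6 3)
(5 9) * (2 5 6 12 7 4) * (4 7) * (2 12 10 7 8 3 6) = [0, 1, 5, 6, 12, 9, 10, 8, 3, 2, 7, 11, 4] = (2 5 9)(3 6 10 7 8)(4 12)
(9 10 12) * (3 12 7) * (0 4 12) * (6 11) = (0 4 12 9 10 7 3)(6 11) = [4, 1, 2, 0, 12, 5, 11, 3, 8, 10, 7, 6, 9]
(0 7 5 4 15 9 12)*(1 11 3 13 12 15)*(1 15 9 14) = [7, 11, 2, 13, 15, 4, 6, 5, 8, 9, 10, 3, 0, 12, 1, 14] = (0 7 5 4 15 14 1 11 3 13 12)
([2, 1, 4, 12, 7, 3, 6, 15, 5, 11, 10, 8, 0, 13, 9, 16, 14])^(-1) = [12, 1, 0, 5, 2, 8, 6, 4, 11, 14, 10, 9, 3, 13, 16, 7, 15]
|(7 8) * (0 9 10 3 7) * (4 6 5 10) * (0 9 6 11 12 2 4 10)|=|(0 6 5)(2 4 11 12)(3 7 8 9 10)|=60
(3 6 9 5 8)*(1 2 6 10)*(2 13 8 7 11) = (1 13 8 3 10)(2 6 9 5 7 11) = [0, 13, 6, 10, 4, 7, 9, 11, 3, 5, 1, 2, 12, 8]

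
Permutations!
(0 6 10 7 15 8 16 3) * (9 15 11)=(0 6 10 7 11 9 15 8 16 3)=[6, 1, 2, 0, 4, 5, 10, 11, 16, 15, 7, 9, 12, 13, 14, 8, 3]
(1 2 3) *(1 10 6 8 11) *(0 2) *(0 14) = [2, 14, 3, 10, 4, 5, 8, 7, 11, 9, 6, 1, 12, 13, 0] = (0 2 3 10 6 8 11 1 14)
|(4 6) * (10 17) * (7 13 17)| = |(4 6)(7 13 17 10)| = 4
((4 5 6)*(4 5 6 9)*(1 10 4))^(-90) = ((1 10 4 6 5 9))^(-90) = (10)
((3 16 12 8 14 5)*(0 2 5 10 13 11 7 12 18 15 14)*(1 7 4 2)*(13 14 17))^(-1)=(0 8 12 7 1)(2 4 11 13 17 15 18 16 3 5)(10 14)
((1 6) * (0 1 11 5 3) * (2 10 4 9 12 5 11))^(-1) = ((0 1 6 2 10 4 9 12 5 3))^(-1) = (0 3 5 12 9 4 10 2 6 1)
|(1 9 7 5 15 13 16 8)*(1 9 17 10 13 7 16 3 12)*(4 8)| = |(1 17 10 13 3 12)(4 8 9 16)(5 15 7)| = 12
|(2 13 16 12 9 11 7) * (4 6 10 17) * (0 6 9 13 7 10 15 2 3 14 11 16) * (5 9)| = 16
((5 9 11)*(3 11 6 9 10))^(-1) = (3 10 5 11)(6 9)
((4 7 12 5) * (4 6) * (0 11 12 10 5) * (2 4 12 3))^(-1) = (0 12 6 5 10 7 4 2 3 11)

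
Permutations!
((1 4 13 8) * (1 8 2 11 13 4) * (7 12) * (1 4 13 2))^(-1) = ((1 4 13)(2 11)(7 12))^(-1) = (1 13 4)(2 11)(7 12)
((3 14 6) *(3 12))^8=(14)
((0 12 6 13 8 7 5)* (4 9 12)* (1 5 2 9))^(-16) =(2 8 6 9 7 13 12) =((0 4 1 5)(2 9 12 6 13 8 7))^(-16)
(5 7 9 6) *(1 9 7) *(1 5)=(1 9 6)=[0, 9, 2, 3, 4, 5, 1, 7, 8, 6]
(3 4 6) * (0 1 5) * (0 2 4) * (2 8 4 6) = (0 1 5 8 4 2 6 3) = [1, 5, 6, 0, 2, 8, 3, 7, 4]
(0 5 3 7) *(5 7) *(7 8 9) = (0 8 9 7)(3 5) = [8, 1, 2, 5, 4, 3, 6, 0, 9, 7]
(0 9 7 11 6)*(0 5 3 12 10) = (0 9 7 11 6 5 3 12 10) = [9, 1, 2, 12, 4, 3, 5, 11, 8, 7, 0, 6, 10]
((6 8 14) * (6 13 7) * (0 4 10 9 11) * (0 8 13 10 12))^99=((0 4 12)(6 13 7)(8 14 10 9 11))^99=(8 11 9 10 14)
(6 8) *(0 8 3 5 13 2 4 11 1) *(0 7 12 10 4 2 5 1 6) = (0 8)(1 7 12 10 4 11 6 3)(5 13) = [8, 7, 2, 1, 11, 13, 3, 12, 0, 9, 4, 6, 10, 5]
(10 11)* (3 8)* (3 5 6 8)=(5 6 8)(10 11)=[0, 1, 2, 3, 4, 6, 8, 7, 5, 9, 11, 10]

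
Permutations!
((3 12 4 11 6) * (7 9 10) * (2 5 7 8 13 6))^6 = (2 13)(3 7)(4 10)(5 6)(8 11)(9 12)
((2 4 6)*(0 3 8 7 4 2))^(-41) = (0 3 8 7 4 6)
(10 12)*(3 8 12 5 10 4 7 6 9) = (3 8 12 4 7 6 9)(5 10) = [0, 1, 2, 8, 7, 10, 9, 6, 12, 3, 5, 11, 4]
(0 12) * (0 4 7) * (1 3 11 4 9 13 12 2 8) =[2, 3, 8, 11, 7, 5, 6, 0, 1, 13, 10, 4, 9, 12] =(0 2 8 1 3 11 4 7)(9 13 12)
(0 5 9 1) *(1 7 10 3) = (0 5 9 7 10 3 1) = [5, 0, 2, 1, 4, 9, 6, 10, 8, 7, 3]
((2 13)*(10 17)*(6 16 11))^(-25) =((2 13)(6 16 11)(10 17))^(-25) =(2 13)(6 11 16)(10 17)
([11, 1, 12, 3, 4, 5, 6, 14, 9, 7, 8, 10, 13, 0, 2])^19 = [13, 1, 14, 3, 4, 5, 6, 9, 10, 8, 11, 0, 2, 12, 7]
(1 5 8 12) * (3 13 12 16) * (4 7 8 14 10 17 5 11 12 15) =(1 11 12)(3 13 15 4 7 8 16)(5 14 10 17) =[0, 11, 2, 13, 7, 14, 6, 8, 16, 9, 17, 12, 1, 15, 10, 4, 3, 5]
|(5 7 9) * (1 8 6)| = |(1 8 6)(5 7 9)| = 3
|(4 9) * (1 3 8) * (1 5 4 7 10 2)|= |(1 3 8 5 4 9 7 10 2)|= 9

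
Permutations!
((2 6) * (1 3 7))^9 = (7)(2 6)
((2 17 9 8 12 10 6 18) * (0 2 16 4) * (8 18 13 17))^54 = (0 13)(2 17)(4 6)(8 9)(10 16)(12 18)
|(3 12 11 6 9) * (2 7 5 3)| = 8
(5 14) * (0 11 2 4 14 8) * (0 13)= (0 11 2 4 14 5 8 13)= [11, 1, 4, 3, 14, 8, 6, 7, 13, 9, 10, 2, 12, 0, 5]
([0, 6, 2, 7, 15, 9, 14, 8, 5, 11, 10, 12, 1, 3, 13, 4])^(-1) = (1 12 11 9 5 8 7 3 13 14 6)(4 15)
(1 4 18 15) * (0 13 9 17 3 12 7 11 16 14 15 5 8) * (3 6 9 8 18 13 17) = (0 17 6 9 3 12 7 11 16 14 15 1 4 13 8)(5 18) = [17, 4, 2, 12, 13, 18, 9, 11, 0, 3, 10, 16, 7, 8, 15, 1, 14, 6, 5]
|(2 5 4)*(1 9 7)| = 3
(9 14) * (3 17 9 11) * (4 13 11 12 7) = (3 17 9 14 12 7 4 13 11) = [0, 1, 2, 17, 13, 5, 6, 4, 8, 14, 10, 3, 7, 11, 12, 15, 16, 9]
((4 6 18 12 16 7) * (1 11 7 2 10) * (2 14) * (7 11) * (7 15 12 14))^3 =(1 16 6 2 15 7 18 10 12 4 14)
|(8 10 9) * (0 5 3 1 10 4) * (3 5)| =|(0 3 1 10 9 8 4)| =7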